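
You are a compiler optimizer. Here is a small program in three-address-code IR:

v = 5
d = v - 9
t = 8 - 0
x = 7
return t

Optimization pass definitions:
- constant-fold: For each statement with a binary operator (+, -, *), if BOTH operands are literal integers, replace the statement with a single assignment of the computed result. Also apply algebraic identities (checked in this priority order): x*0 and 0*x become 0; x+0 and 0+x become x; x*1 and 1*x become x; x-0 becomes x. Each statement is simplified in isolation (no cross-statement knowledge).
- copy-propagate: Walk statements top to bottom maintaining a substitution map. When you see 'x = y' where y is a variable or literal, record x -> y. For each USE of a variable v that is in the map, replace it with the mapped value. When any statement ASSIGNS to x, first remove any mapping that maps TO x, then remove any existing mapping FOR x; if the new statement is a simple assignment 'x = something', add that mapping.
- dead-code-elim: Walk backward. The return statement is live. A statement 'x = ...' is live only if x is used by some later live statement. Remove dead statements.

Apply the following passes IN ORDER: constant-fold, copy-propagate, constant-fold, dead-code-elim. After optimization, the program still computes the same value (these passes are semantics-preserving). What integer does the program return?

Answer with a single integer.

Initial IR:
  v = 5
  d = v - 9
  t = 8 - 0
  x = 7
  return t
After constant-fold (5 stmts):
  v = 5
  d = v - 9
  t = 8
  x = 7
  return t
After copy-propagate (5 stmts):
  v = 5
  d = 5 - 9
  t = 8
  x = 7
  return 8
After constant-fold (5 stmts):
  v = 5
  d = -4
  t = 8
  x = 7
  return 8
After dead-code-elim (1 stmts):
  return 8
Evaluate:
  v = 5  =>  v = 5
  d = v - 9  =>  d = -4
  t = 8 - 0  =>  t = 8
  x = 7  =>  x = 7
  return t = 8

Answer: 8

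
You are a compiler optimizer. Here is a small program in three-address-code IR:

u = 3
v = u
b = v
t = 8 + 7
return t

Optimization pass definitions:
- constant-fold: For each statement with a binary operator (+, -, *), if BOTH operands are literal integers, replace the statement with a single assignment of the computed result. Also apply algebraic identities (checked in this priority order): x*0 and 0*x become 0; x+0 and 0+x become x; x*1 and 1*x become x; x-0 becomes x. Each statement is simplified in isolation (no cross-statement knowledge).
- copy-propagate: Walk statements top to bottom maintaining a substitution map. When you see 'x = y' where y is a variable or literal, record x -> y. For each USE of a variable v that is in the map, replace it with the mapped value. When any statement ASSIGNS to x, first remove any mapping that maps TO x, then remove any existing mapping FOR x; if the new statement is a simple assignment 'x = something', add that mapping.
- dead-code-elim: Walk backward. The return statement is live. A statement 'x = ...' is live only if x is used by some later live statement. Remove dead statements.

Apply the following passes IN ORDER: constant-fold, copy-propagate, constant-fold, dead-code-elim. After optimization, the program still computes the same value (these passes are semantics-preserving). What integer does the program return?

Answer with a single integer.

Answer: 15

Derivation:
Initial IR:
  u = 3
  v = u
  b = v
  t = 8 + 7
  return t
After constant-fold (5 stmts):
  u = 3
  v = u
  b = v
  t = 15
  return t
After copy-propagate (5 stmts):
  u = 3
  v = 3
  b = 3
  t = 15
  return 15
After constant-fold (5 stmts):
  u = 3
  v = 3
  b = 3
  t = 15
  return 15
After dead-code-elim (1 stmts):
  return 15
Evaluate:
  u = 3  =>  u = 3
  v = u  =>  v = 3
  b = v  =>  b = 3
  t = 8 + 7  =>  t = 15
  return t = 15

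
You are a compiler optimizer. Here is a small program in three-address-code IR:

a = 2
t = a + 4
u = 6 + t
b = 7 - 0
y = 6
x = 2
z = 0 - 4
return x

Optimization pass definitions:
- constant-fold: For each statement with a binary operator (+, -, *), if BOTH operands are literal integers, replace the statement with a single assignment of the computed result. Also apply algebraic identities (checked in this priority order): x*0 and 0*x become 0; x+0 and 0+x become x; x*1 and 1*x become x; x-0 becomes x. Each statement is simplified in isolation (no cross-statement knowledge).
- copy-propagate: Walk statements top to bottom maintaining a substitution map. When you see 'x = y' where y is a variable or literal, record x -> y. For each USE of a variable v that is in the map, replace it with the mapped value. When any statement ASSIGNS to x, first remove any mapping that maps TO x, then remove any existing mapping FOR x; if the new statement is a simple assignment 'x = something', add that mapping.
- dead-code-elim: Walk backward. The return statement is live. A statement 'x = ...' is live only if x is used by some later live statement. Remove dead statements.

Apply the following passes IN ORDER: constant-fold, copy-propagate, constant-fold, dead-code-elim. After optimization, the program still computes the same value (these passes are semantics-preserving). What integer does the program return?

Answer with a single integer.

Answer: 2

Derivation:
Initial IR:
  a = 2
  t = a + 4
  u = 6 + t
  b = 7 - 0
  y = 6
  x = 2
  z = 0 - 4
  return x
After constant-fold (8 stmts):
  a = 2
  t = a + 4
  u = 6 + t
  b = 7
  y = 6
  x = 2
  z = -4
  return x
After copy-propagate (8 stmts):
  a = 2
  t = 2 + 4
  u = 6 + t
  b = 7
  y = 6
  x = 2
  z = -4
  return 2
After constant-fold (8 stmts):
  a = 2
  t = 6
  u = 6 + t
  b = 7
  y = 6
  x = 2
  z = -4
  return 2
After dead-code-elim (1 stmts):
  return 2
Evaluate:
  a = 2  =>  a = 2
  t = a + 4  =>  t = 6
  u = 6 + t  =>  u = 12
  b = 7 - 0  =>  b = 7
  y = 6  =>  y = 6
  x = 2  =>  x = 2
  z = 0 - 4  =>  z = -4
  return x = 2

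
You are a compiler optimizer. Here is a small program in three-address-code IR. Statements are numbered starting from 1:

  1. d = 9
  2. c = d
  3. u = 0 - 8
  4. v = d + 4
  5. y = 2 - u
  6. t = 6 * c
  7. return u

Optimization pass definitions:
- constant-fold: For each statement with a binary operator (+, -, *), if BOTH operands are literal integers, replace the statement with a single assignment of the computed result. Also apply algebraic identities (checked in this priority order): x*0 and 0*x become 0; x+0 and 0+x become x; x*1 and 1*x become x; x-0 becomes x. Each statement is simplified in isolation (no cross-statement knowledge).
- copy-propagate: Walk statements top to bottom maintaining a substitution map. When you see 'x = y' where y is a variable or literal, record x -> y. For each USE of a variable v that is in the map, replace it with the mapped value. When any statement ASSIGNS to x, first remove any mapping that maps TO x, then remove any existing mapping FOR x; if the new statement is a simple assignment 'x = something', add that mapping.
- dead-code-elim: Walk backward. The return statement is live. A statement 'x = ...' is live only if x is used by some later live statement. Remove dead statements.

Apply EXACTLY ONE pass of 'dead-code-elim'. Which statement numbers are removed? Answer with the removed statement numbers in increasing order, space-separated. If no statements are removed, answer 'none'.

Backward liveness scan:
Stmt 1 'd = 9': DEAD (d not in live set [])
Stmt 2 'c = d': DEAD (c not in live set [])
Stmt 3 'u = 0 - 8': KEEP (u is live); live-in = []
Stmt 4 'v = d + 4': DEAD (v not in live set ['u'])
Stmt 5 'y = 2 - u': DEAD (y not in live set ['u'])
Stmt 6 't = 6 * c': DEAD (t not in live set ['u'])
Stmt 7 'return u': KEEP (return); live-in = ['u']
Removed statement numbers: [1, 2, 4, 5, 6]
Surviving IR:
  u = 0 - 8
  return u

Answer: 1 2 4 5 6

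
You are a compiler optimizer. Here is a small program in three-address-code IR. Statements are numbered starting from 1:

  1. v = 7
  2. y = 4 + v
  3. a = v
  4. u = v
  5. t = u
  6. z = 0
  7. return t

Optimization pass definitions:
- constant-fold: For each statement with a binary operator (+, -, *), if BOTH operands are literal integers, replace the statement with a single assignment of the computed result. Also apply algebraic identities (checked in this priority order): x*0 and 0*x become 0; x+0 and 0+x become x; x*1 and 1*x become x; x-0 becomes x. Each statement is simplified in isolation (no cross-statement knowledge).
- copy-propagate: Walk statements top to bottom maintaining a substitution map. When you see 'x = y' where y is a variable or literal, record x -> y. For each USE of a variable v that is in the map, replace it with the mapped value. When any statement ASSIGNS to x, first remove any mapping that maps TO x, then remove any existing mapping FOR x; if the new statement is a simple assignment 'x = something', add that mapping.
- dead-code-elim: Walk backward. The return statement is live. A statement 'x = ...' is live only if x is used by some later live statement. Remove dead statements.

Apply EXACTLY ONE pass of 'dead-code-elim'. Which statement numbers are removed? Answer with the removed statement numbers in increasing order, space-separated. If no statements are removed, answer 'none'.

Answer: 2 3 6

Derivation:
Backward liveness scan:
Stmt 1 'v = 7': KEEP (v is live); live-in = []
Stmt 2 'y = 4 + v': DEAD (y not in live set ['v'])
Stmt 3 'a = v': DEAD (a not in live set ['v'])
Stmt 4 'u = v': KEEP (u is live); live-in = ['v']
Stmt 5 't = u': KEEP (t is live); live-in = ['u']
Stmt 6 'z = 0': DEAD (z not in live set ['t'])
Stmt 7 'return t': KEEP (return); live-in = ['t']
Removed statement numbers: [2, 3, 6]
Surviving IR:
  v = 7
  u = v
  t = u
  return t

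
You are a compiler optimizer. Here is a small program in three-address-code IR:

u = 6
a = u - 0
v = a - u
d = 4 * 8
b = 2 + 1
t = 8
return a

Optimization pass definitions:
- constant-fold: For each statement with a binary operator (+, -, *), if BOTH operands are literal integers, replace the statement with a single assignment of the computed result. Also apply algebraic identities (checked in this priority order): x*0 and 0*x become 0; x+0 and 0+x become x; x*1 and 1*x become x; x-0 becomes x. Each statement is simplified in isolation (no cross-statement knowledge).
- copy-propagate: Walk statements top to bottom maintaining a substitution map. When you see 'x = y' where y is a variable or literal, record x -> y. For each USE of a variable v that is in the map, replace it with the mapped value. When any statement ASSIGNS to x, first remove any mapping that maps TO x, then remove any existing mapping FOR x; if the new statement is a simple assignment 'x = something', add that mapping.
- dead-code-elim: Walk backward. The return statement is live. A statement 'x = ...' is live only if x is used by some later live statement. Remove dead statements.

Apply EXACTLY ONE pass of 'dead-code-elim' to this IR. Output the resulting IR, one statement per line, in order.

Answer: u = 6
a = u - 0
return a

Derivation:
Applying dead-code-elim statement-by-statement:
  [7] return a  -> KEEP (return); live=['a']
  [6] t = 8  -> DEAD (t not live)
  [5] b = 2 + 1  -> DEAD (b not live)
  [4] d = 4 * 8  -> DEAD (d not live)
  [3] v = a - u  -> DEAD (v not live)
  [2] a = u - 0  -> KEEP; live=['u']
  [1] u = 6  -> KEEP; live=[]
Result (3 stmts):
  u = 6
  a = u - 0
  return a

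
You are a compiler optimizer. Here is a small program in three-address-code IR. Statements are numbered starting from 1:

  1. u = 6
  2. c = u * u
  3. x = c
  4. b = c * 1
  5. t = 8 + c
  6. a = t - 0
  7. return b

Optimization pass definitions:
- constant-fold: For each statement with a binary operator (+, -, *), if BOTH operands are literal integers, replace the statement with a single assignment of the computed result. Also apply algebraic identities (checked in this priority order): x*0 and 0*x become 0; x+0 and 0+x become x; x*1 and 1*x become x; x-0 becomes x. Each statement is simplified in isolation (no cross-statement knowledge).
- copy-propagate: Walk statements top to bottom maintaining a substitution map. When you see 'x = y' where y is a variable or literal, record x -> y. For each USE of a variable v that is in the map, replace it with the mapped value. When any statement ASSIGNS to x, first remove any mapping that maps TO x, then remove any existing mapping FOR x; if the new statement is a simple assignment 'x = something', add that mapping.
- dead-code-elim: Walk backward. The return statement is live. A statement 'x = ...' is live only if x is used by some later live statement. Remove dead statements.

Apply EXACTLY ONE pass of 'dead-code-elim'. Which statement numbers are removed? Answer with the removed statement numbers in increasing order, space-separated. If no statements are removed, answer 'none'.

Backward liveness scan:
Stmt 1 'u = 6': KEEP (u is live); live-in = []
Stmt 2 'c = u * u': KEEP (c is live); live-in = ['u']
Stmt 3 'x = c': DEAD (x not in live set ['c'])
Stmt 4 'b = c * 1': KEEP (b is live); live-in = ['c']
Stmt 5 't = 8 + c': DEAD (t not in live set ['b'])
Stmt 6 'a = t - 0': DEAD (a not in live set ['b'])
Stmt 7 'return b': KEEP (return); live-in = ['b']
Removed statement numbers: [3, 5, 6]
Surviving IR:
  u = 6
  c = u * u
  b = c * 1
  return b

Answer: 3 5 6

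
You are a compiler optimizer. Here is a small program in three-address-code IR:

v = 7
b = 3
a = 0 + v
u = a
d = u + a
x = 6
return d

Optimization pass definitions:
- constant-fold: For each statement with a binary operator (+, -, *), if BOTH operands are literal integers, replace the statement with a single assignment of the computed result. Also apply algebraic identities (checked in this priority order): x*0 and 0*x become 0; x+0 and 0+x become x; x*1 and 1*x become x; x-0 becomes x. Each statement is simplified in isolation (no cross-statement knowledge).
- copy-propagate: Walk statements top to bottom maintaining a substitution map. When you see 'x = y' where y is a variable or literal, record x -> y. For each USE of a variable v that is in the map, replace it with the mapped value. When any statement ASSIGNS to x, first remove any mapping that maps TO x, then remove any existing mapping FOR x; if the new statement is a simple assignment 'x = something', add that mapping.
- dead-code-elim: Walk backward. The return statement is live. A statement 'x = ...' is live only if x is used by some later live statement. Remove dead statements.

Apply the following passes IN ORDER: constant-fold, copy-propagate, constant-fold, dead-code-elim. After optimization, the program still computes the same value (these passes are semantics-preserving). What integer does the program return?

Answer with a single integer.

Answer: 14

Derivation:
Initial IR:
  v = 7
  b = 3
  a = 0 + v
  u = a
  d = u + a
  x = 6
  return d
After constant-fold (7 stmts):
  v = 7
  b = 3
  a = v
  u = a
  d = u + a
  x = 6
  return d
After copy-propagate (7 stmts):
  v = 7
  b = 3
  a = 7
  u = 7
  d = 7 + 7
  x = 6
  return d
After constant-fold (7 stmts):
  v = 7
  b = 3
  a = 7
  u = 7
  d = 14
  x = 6
  return d
After dead-code-elim (2 stmts):
  d = 14
  return d
Evaluate:
  v = 7  =>  v = 7
  b = 3  =>  b = 3
  a = 0 + v  =>  a = 7
  u = a  =>  u = 7
  d = u + a  =>  d = 14
  x = 6  =>  x = 6
  return d = 14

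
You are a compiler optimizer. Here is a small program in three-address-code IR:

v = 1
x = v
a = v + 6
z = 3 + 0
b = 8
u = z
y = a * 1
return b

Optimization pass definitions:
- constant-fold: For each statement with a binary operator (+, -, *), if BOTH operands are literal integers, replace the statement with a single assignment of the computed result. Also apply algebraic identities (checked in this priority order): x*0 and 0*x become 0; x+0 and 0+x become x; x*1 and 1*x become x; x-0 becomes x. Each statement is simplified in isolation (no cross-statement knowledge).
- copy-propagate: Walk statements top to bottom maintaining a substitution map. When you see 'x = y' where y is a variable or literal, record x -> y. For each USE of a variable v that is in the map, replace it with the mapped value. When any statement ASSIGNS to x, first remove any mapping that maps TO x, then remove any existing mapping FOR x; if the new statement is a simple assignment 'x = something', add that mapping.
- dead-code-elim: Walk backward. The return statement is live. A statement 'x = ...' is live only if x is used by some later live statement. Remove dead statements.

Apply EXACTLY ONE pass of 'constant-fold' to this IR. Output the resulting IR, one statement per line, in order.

Answer: v = 1
x = v
a = v + 6
z = 3
b = 8
u = z
y = a
return b

Derivation:
Applying constant-fold statement-by-statement:
  [1] v = 1  (unchanged)
  [2] x = v  (unchanged)
  [3] a = v + 6  (unchanged)
  [4] z = 3 + 0  -> z = 3
  [5] b = 8  (unchanged)
  [6] u = z  (unchanged)
  [7] y = a * 1  -> y = a
  [8] return b  (unchanged)
Result (8 stmts):
  v = 1
  x = v
  a = v + 6
  z = 3
  b = 8
  u = z
  y = a
  return b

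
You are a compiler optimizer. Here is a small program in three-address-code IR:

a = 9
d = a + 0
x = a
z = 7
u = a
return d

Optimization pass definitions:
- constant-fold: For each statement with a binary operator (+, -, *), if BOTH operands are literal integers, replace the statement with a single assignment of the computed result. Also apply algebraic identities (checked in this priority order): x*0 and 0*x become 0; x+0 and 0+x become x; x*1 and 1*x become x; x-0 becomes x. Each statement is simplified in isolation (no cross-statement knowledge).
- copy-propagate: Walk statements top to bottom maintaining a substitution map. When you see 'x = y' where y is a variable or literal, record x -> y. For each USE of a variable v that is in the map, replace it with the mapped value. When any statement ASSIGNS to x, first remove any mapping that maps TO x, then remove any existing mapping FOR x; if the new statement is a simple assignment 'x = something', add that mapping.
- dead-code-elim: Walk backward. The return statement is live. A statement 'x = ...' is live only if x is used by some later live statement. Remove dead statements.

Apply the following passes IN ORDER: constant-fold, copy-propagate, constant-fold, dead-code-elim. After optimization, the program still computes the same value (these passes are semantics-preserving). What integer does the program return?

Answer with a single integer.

Answer: 9

Derivation:
Initial IR:
  a = 9
  d = a + 0
  x = a
  z = 7
  u = a
  return d
After constant-fold (6 stmts):
  a = 9
  d = a
  x = a
  z = 7
  u = a
  return d
After copy-propagate (6 stmts):
  a = 9
  d = 9
  x = 9
  z = 7
  u = 9
  return 9
After constant-fold (6 stmts):
  a = 9
  d = 9
  x = 9
  z = 7
  u = 9
  return 9
After dead-code-elim (1 stmts):
  return 9
Evaluate:
  a = 9  =>  a = 9
  d = a + 0  =>  d = 9
  x = a  =>  x = 9
  z = 7  =>  z = 7
  u = a  =>  u = 9
  return d = 9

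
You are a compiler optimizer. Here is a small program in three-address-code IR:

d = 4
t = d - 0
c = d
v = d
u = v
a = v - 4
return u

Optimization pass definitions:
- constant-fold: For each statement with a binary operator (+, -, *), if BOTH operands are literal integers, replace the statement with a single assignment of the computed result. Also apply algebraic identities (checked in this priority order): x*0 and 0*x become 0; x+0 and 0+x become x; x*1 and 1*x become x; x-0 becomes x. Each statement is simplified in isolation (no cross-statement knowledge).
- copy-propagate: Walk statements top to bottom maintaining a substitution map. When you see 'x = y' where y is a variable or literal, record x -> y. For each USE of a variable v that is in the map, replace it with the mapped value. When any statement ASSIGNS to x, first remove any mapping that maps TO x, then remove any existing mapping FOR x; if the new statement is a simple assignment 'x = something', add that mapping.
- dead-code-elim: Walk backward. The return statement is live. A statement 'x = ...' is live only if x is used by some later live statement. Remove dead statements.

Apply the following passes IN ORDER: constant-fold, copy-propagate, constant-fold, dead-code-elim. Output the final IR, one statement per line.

Initial IR:
  d = 4
  t = d - 0
  c = d
  v = d
  u = v
  a = v - 4
  return u
After constant-fold (7 stmts):
  d = 4
  t = d
  c = d
  v = d
  u = v
  a = v - 4
  return u
After copy-propagate (7 stmts):
  d = 4
  t = 4
  c = 4
  v = 4
  u = 4
  a = 4 - 4
  return 4
After constant-fold (7 stmts):
  d = 4
  t = 4
  c = 4
  v = 4
  u = 4
  a = 0
  return 4
After dead-code-elim (1 stmts):
  return 4

Answer: return 4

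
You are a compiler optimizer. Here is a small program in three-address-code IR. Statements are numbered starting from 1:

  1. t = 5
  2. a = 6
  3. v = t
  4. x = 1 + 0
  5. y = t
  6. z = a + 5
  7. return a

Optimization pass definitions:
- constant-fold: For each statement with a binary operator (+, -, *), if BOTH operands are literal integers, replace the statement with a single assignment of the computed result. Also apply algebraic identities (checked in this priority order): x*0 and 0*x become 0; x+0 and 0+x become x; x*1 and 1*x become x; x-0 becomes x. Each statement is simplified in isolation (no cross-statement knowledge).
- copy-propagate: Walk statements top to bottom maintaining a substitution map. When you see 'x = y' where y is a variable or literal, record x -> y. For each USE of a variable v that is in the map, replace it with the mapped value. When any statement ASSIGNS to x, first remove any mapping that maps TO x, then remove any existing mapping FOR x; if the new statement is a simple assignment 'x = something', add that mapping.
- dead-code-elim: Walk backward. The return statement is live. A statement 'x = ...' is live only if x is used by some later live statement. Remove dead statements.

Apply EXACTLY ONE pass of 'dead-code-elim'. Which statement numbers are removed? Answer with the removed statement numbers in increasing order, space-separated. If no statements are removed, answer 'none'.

Answer: 1 3 4 5 6

Derivation:
Backward liveness scan:
Stmt 1 't = 5': DEAD (t not in live set [])
Stmt 2 'a = 6': KEEP (a is live); live-in = []
Stmt 3 'v = t': DEAD (v not in live set ['a'])
Stmt 4 'x = 1 + 0': DEAD (x not in live set ['a'])
Stmt 5 'y = t': DEAD (y not in live set ['a'])
Stmt 6 'z = a + 5': DEAD (z not in live set ['a'])
Stmt 7 'return a': KEEP (return); live-in = ['a']
Removed statement numbers: [1, 3, 4, 5, 6]
Surviving IR:
  a = 6
  return a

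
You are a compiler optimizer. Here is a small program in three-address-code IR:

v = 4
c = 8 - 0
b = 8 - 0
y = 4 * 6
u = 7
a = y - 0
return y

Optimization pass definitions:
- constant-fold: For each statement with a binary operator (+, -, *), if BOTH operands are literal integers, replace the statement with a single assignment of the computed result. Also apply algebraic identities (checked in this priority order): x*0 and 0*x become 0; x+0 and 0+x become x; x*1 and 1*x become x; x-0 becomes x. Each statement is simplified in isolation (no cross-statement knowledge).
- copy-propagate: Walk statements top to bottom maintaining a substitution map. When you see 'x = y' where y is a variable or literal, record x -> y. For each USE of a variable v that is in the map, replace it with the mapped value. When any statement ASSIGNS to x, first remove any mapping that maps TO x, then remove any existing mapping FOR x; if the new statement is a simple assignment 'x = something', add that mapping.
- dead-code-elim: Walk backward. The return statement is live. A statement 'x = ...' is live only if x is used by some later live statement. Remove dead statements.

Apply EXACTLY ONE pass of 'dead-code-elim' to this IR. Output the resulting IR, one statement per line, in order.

Answer: y = 4 * 6
return y

Derivation:
Applying dead-code-elim statement-by-statement:
  [7] return y  -> KEEP (return); live=['y']
  [6] a = y - 0  -> DEAD (a not live)
  [5] u = 7  -> DEAD (u not live)
  [4] y = 4 * 6  -> KEEP; live=[]
  [3] b = 8 - 0  -> DEAD (b not live)
  [2] c = 8 - 0  -> DEAD (c not live)
  [1] v = 4  -> DEAD (v not live)
Result (2 stmts):
  y = 4 * 6
  return y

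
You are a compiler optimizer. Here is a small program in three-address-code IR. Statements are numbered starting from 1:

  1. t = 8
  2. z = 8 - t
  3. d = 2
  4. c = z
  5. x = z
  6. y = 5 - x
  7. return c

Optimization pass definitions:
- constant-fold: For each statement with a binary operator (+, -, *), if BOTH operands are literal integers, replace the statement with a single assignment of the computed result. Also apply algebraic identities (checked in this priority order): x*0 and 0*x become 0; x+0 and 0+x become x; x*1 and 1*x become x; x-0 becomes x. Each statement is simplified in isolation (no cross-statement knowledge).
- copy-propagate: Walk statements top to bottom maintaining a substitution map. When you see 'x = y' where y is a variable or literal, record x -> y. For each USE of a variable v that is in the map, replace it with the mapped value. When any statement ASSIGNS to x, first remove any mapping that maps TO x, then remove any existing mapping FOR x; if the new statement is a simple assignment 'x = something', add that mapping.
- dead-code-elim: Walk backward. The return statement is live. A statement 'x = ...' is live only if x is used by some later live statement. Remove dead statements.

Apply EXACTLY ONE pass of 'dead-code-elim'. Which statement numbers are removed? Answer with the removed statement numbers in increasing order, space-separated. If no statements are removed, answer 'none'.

Backward liveness scan:
Stmt 1 't = 8': KEEP (t is live); live-in = []
Stmt 2 'z = 8 - t': KEEP (z is live); live-in = ['t']
Stmt 3 'd = 2': DEAD (d not in live set ['z'])
Stmt 4 'c = z': KEEP (c is live); live-in = ['z']
Stmt 5 'x = z': DEAD (x not in live set ['c'])
Stmt 6 'y = 5 - x': DEAD (y not in live set ['c'])
Stmt 7 'return c': KEEP (return); live-in = ['c']
Removed statement numbers: [3, 5, 6]
Surviving IR:
  t = 8
  z = 8 - t
  c = z
  return c

Answer: 3 5 6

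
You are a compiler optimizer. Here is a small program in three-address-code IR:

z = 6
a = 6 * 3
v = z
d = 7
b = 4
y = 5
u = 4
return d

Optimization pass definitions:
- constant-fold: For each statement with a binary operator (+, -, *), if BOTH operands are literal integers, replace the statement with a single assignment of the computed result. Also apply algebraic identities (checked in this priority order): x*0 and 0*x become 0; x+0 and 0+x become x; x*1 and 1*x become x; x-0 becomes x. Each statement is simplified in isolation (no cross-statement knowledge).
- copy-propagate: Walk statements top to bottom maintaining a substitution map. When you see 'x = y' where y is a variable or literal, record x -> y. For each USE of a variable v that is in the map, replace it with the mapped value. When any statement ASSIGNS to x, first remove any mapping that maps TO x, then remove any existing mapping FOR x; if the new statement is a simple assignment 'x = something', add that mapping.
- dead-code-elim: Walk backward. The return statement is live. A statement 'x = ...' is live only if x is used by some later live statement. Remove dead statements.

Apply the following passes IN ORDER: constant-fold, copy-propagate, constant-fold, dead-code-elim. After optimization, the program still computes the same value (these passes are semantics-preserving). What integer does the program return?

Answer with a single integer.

Answer: 7

Derivation:
Initial IR:
  z = 6
  a = 6 * 3
  v = z
  d = 7
  b = 4
  y = 5
  u = 4
  return d
After constant-fold (8 stmts):
  z = 6
  a = 18
  v = z
  d = 7
  b = 4
  y = 5
  u = 4
  return d
After copy-propagate (8 stmts):
  z = 6
  a = 18
  v = 6
  d = 7
  b = 4
  y = 5
  u = 4
  return 7
After constant-fold (8 stmts):
  z = 6
  a = 18
  v = 6
  d = 7
  b = 4
  y = 5
  u = 4
  return 7
After dead-code-elim (1 stmts):
  return 7
Evaluate:
  z = 6  =>  z = 6
  a = 6 * 3  =>  a = 18
  v = z  =>  v = 6
  d = 7  =>  d = 7
  b = 4  =>  b = 4
  y = 5  =>  y = 5
  u = 4  =>  u = 4
  return d = 7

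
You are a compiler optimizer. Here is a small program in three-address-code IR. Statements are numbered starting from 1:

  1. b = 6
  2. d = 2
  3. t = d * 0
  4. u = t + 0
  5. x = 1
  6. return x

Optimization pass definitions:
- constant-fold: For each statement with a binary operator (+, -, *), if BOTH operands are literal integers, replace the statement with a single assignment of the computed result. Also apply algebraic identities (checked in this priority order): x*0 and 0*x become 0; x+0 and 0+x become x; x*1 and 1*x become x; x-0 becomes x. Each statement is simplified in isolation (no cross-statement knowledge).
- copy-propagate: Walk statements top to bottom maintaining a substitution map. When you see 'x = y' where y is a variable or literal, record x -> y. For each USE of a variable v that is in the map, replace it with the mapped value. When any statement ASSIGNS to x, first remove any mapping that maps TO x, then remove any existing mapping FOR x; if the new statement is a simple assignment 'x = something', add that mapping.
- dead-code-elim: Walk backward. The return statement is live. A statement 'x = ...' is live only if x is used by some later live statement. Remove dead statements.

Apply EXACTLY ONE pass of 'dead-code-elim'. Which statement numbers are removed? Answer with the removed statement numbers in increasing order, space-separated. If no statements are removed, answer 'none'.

Answer: 1 2 3 4

Derivation:
Backward liveness scan:
Stmt 1 'b = 6': DEAD (b not in live set [])
Stmt 2 'd = 2': DEAD (d not in live set [])
Stmt 3 't = d * 0': DEAD (t not in live set [])
Stmt 4 'u = t + 0': DEAD (u not in live set [])
Stmt 5 'x = 1': KEEP (x is live); live-in = []
Stmt 6 'return x': KEEP (return); live-in = ['x']
Removed statement numbers: [1, 2, 3, 4]
Surviving IR:
  x = 1
  return x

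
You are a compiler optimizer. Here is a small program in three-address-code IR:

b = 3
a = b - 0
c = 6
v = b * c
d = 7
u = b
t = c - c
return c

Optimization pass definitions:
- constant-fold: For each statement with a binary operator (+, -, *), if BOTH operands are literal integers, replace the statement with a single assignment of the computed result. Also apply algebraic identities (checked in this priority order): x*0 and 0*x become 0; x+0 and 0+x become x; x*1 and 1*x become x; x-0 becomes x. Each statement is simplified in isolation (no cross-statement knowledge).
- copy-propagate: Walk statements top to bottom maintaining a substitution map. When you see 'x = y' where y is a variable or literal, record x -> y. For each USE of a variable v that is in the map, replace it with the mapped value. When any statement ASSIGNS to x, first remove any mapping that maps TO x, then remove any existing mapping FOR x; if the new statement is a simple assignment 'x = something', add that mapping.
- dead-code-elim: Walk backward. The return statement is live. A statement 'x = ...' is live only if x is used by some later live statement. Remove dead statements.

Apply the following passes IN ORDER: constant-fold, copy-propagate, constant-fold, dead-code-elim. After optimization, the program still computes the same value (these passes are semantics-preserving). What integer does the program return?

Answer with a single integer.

Initial IR:
  b = 3
  a = b - 0
  c = 6
  v = b * c
  d = 7
  u = b
  t = c - c
  return c
After constant-fold (8 stmts):
  b = 3
  a = b
  c = 6
  v = b * c
  d = 7
  u = b
  t = c - c
  return c
After copy-propagate (8 stmts):
  b = 3
  a = 3
  c = 6
  v = 3 * 6
  d = 7
  u = 3
  t = 6 - 6
  return 6
After constant-fold (8 stmts):
  b = 3
  a = 3
  c = 6
  v = 18
  d = 7
  u = 3
  t = 0
  return 6
After dead-code-elim (1 stmts):
  return 6
Evaluate:
  b = 3  =>  b = 3
  a = b - 0  =>  a = 3
  c = 6  =>  c = 6
  v = b * c  =>  v = 18
  d = 7  =>  d = 7
  u = b  =>  u = 3
  t = c - c  =>  t = 0
  return c = 6

Answer: 6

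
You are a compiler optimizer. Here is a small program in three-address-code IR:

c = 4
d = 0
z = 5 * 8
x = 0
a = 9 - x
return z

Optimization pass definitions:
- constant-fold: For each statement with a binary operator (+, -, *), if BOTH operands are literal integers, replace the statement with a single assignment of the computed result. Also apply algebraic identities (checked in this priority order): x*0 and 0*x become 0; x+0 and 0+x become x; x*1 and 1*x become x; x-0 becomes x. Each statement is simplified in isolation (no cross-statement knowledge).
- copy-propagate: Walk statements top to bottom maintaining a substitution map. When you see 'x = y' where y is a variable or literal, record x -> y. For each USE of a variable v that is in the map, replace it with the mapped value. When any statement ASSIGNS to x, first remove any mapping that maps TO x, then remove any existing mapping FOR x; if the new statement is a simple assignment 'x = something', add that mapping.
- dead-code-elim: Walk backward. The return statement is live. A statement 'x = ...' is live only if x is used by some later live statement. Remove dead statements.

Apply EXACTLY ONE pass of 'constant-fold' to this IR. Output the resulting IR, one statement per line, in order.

Answer: c = 4
d = 0
z = 40
x = 0
a = 9 - x
return z

Derivation:
Applying constant-fold statement-by-statement:
  [1] c = 4  (unchanged)
  [2] d = 0  (unchanged)
  [3] z = 5 * 8  -> z = 40
  [4] x = 0  (unchanged)
  [5] a = 9 - x  (unchanged)
  [6] return z  (unchanged)
Result (6 stmts):
  c = 4
  d = 0
  z = 40
  x = 0
  a = 9 - x
  return z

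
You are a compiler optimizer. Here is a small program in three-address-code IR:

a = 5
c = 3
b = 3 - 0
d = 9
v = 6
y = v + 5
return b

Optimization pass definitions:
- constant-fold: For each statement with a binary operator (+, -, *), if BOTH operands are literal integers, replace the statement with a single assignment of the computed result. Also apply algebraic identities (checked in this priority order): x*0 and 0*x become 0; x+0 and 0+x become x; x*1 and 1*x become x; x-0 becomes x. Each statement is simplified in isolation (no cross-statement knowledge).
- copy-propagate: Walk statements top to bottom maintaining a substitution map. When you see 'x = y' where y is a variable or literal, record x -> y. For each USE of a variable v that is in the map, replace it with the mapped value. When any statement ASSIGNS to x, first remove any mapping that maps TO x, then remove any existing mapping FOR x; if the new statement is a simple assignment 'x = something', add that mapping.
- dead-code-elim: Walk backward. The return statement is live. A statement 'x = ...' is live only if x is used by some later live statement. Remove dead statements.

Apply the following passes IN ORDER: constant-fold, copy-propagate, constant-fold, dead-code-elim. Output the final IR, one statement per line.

Answer: return 3

Derivation:
Initial IR:
  a = 5
  c = 3
  b = 3 - 0
  d = 9
  v = 6
  y = v + 5
  return b
After constant-fold (7 stmts):
  a = 5
  c = 3
  b = 3
  d = 9
  v = 6
  y = v + 5
  return b
After copy-propagate (7 stmts):
  a = 5
  c = 3
  b = 3
  d = 9
  v = 6
  y = 6 + 5
  return 3
After constant-fold (7 stmts):
  a = 5
  c = 3
  b = 3
  d = 9
  v = 6
  y = 11
  return 3
After dead-code-elim (1 stmts):
  return 3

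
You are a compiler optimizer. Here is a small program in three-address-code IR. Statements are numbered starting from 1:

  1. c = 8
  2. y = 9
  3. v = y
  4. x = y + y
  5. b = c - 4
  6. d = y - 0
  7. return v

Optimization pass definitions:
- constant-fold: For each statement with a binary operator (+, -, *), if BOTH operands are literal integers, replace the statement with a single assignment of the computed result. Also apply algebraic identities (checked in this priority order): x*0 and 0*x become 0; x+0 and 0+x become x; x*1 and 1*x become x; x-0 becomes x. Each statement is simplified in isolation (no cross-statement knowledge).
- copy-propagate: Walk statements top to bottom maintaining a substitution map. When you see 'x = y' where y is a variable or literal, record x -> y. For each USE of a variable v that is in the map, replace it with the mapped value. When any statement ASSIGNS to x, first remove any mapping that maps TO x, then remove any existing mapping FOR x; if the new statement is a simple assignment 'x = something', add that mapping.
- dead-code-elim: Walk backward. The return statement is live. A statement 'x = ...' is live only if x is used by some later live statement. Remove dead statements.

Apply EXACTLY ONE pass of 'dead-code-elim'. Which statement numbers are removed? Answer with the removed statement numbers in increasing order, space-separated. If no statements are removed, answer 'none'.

Backward liveness scan:
Stmt 1 'c = 8': DEAD (c not in live set [])
Stmt 2 'y = 9': KEEP (y is live); live-in = []
Stmt 3 'v = y': KEEP (v is live); live-in = ['y']
Stmt 4 'x = y + y': DEAD (x not in live set ['v'])
Stmt 5 'b = c - 4': DEAD (b not in live set ['v'])
Stmt 6 'd = y - 0': DEAD (d not in live set ['v'])
Stmt 7 'return v': KEEP (return); live-in = ['v']
Removed statement numbers: [1, 4, 5, 6]
Surviving IR:
  y = 9
  v = y
  return v

Answer: 1 4 5 6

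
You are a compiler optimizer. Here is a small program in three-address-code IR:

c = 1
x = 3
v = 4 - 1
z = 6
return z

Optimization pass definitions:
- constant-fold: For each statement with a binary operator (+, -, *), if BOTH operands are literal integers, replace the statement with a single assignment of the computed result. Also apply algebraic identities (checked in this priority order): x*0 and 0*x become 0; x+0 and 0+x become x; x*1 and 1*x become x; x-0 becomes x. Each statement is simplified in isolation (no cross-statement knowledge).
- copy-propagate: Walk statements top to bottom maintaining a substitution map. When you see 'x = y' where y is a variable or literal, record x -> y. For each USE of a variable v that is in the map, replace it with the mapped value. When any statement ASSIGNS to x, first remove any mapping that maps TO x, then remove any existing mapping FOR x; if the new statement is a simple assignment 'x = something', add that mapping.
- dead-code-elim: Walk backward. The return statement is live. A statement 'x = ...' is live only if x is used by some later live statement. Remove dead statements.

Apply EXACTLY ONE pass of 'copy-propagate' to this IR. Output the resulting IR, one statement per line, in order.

Applying copy-propagate statement-by-statement:
  [1] c = 1  (unchanged)
  [2] x = 3  (unchanged)
  [3] v = 4 - 1  (unchanged)
  [4] z = 6  (unchanged)
  [5] return z  -> return 6
Result (5 stmts):
  c = 1
  x = 3
  v = 4 - 1
  z = 6
  return 6

Answer: c = 1
x = 3
v = 4 - 1
z = 6
return 6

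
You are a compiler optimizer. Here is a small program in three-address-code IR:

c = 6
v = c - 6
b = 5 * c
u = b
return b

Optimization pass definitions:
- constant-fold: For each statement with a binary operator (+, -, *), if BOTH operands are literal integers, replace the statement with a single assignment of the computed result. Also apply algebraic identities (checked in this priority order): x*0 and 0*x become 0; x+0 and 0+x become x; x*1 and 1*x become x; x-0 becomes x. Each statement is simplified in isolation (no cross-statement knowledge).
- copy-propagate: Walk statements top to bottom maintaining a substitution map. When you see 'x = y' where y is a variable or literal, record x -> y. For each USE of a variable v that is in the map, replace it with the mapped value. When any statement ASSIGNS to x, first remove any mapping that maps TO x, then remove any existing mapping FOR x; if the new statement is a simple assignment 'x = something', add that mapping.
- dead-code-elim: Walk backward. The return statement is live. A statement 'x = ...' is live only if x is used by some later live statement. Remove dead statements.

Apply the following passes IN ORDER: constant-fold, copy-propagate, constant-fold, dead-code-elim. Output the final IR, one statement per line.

Answer: b = 30
return b

Derivation:
Initial IR:
  c = 6
  v = c - 6
  b = 5 * c
  u = b
  return b
After constant-fold (5 stmts):
  c = 6
  v = c - 6
  b = 5 * c
  u = b
  return b
After copy-propagate (5 stmts):
  c = 6
  v = 6 - 6
  b = 5 * 6
  u = b
  return b
After constant-fold (5 stmts):
  c = 6
  v = 0
  b = 30
  u = b
  return b
After dead-code-elim (2 stmts):
  b = 30
  return b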